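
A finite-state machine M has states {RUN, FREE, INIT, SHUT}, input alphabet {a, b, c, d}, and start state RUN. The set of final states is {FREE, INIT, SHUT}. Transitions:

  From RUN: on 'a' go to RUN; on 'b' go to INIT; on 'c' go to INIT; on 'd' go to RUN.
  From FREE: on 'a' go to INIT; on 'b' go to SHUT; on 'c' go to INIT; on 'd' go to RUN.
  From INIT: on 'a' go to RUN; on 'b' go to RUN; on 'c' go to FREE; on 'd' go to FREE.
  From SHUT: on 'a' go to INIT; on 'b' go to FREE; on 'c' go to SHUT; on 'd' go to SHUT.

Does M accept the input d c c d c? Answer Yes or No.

Yes

Trace: RUN -d-> RUN -c-> INIT -c-> FREE -d-> RUN -c-> INIT
End state INIT is accepting.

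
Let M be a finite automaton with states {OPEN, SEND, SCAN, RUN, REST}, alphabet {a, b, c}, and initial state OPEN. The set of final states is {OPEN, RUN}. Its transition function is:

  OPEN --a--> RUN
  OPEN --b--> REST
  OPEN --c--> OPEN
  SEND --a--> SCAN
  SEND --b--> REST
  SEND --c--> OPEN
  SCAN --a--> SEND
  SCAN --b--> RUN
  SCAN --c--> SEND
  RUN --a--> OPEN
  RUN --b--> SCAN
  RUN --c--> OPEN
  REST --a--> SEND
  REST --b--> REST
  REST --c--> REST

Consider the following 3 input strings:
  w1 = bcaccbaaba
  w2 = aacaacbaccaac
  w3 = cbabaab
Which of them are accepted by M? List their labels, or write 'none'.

w1:
  start at OPEN
  read 'b': OPEN → REST
  read 'c': REST → REST
  read 'a': REST → SEND
  read 'c': SEND → OPEN
  read 'c': OPEN → OPEN
  read 'b': OPEN → REST
  read 'a': REST → SEND
  read 'a': SEND → SCAN
  read 'b': SCAN → RUN
  read 'a': RUN → OPEN
  end OPEN, accepted
w2:
  start at OPEN
  read 'a': OPEN → RUN
  read 'a': RUN → OPEN
  read 'c': OPEN → OPEN
  read 'a': OPEN → RUN
  read 'a': RUN → OPEN
  read 'c': OPEN → OPEN
  read 'b': OPEN → REST
  read 'a': REST → SEND
  read 'c': SEND → OPEN
  read 'c': OPEN → OPEN
  read 'a': OPEN → RUN
  read 'a': RUN → OPEN
  read 'c': OPEN → OPEN
  end OPEN, accepted
w3:
  start at OPEN
  read 'c': OPEN → OPEN
  read 'b': OPEN → REST
  read 'a': REST → SEND
  read 'b': SEND → REST
  read 'a': REST → SEND
  read 'a': SEND → SCAN
  read 'b': SCAN → RUN
  end RUN, accepted

w1, w2, w3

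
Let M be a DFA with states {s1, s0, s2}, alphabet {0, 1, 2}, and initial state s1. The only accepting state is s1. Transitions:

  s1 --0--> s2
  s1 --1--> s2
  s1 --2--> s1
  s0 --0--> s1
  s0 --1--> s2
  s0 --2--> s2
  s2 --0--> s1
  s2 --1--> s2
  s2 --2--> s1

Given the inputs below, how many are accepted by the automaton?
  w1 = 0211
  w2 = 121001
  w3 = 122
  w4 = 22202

2

w1: Trace: s1 -0-> s2 -2-> s1 -1-> s2 -1-> s2  → end s2, rejected
w2: Trace: s1 -1-> s2 -2-> s1 -1-> s2 -0-> s1 -0-> s2 -1-> s2  → end s2, rejected
w3: Trace: s1 -1-> s2 -2-> s1 -2-> s1  → end s1, accepted
w4: Trace: s1 -2-> s1 -2-> s1 -2-> s1 -0-> s2 -2-> s1  → end s1, accepted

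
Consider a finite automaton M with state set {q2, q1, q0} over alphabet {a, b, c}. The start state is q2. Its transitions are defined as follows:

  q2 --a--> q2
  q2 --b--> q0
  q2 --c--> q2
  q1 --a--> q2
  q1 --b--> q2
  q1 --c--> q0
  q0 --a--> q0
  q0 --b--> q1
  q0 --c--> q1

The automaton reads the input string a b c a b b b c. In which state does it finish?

q2

start at q2
read 'a': q2 → q2
read 'b': q2 → q0
read 'c': q0 → q1
read 'a': q1 → q2
read 'b': q2 → q0
read 'b': q0 → q1
read 'b': q1 → q2
read 'c': q2 → q2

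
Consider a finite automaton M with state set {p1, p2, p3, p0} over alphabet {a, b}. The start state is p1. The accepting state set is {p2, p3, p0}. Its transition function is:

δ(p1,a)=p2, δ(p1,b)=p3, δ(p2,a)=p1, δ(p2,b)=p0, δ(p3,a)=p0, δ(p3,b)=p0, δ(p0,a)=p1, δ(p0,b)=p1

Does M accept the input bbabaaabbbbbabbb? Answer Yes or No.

p1 → p3 → p0 → p1 → p3 → p0 → p1 → p2 → p0 → p1 → p3 → p0 → p1 → p2 → p0 → p1 → p3
End state p3 is accepting.

Yes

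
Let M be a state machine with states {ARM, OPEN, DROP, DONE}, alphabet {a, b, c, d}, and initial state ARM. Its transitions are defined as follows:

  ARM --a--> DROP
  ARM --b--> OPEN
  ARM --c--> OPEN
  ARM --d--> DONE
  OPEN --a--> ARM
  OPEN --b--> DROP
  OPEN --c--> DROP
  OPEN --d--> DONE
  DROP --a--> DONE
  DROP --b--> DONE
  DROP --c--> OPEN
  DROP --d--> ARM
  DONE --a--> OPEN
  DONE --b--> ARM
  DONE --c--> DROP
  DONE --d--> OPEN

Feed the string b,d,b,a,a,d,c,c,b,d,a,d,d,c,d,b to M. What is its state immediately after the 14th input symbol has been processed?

ARM → OPEN → DONE → ARM → DROP → DONE → OPEN → DROP → OPEN → DROP → ARM → DROP → ARM → DONE → DROP
After 14 symbols: DROP.

DROP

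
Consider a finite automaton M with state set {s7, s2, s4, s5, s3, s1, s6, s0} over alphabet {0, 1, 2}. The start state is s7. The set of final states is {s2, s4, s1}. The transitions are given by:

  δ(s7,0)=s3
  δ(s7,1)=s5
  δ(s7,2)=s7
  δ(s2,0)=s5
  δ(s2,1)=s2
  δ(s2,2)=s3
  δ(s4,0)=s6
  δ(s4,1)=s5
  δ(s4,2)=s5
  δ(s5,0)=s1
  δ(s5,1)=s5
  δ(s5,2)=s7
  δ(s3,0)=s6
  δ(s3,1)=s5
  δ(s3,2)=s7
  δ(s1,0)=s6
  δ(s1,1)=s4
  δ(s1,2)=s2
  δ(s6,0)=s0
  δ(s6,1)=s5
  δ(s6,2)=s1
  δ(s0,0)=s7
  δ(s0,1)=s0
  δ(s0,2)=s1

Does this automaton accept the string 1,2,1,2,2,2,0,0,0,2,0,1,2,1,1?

Trace: s7 -1-> s5 -2-> s7 -1-> s5 -2-> s7 -2-> s7 -2-> s7 -0-> s3 -0-> s6 -0-> s0 -2-> s1 -0-> s6 -1-> s5 -2-> s7 -1-> s5 -1-> s5
End state s5 is not accepting.

No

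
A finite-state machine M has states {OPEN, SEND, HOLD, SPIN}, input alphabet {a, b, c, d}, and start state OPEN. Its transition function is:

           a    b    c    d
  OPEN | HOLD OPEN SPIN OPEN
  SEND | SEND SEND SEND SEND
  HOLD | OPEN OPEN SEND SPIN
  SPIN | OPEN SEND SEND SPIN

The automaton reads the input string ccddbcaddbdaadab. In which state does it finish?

SEND

Trace: OPEN -c-> SPIN -c-> SEND -d-> SEND -d-> SEND -b-> SEND -c-> SEND -a-> SEND -d-> SEND -d-> SEND -b-> SEND -d-> SEND -a-> SEND -a-> SEND -d-> SEND -a-> SEND -b-> SEND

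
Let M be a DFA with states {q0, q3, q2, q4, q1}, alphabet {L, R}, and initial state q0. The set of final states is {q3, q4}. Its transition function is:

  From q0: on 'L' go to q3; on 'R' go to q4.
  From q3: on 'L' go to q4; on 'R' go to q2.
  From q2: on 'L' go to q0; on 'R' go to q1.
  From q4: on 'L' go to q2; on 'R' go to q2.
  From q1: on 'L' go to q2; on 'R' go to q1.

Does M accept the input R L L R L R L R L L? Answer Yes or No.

No

q0 → q4 → q2 → q0 → q4 → q2 → q1 → q2 → q1 → q2 → q0
End state q0 is not accepting.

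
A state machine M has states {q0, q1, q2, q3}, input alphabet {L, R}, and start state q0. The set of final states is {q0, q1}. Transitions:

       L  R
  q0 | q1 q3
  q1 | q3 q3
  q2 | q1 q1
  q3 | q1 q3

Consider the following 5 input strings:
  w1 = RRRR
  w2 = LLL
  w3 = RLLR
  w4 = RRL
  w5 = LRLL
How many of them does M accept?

w1:
  start at q0
  read 'R': q0 → q3
  read 'R': q3 → q3
  read 'R': q3 → q3
  read 'R': q3 → q3
  end q3, rejected
w2:
  start at q0
  read 'L': q0 → q1
  read 'L': q1 → q3
  read 'L': q3 → q1
  end q1, accepted
w3:
  start at q0
  read 'R': q0 → q3
  read 'L': q3 → q1
  read 'L': q1 → q3
  read 'R': q3 → q3
  end q3, rejected
w4:
  start at q0
  read 'R': q0 → q3
  read 'R': q3 → q3
  read 'L': q3 → q1
  end q1, accepted
w5:
  start at q0
  read 'L': q0 → q1
  read 'R': q1 → q3
  read 'L': q3 → q1
  read 'L': q1 → q3
  end q3, rejected

2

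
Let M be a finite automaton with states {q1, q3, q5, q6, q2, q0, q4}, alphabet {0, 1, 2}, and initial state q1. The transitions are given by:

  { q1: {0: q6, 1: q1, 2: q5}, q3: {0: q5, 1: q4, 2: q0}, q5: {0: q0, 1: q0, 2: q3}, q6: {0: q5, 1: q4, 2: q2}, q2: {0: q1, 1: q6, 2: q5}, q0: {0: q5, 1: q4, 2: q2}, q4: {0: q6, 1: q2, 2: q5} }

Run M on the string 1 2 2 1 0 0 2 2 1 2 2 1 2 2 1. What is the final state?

start at q1
read '1': q1 → q1
read '2': q1 → q5
read '2': q5 → q3
read '1': q3 → q4
read '0': q4 → q6
read '0': q6 → q5
read '2': q5 → q3
read '2': q3 → q0
read '1': q0 → q4
read '2': q4 → q5
read '2': q5 → q3
read '1': q3 → q4
read '2': q4 → q5
read '2': q5 → q3
read '1': q3 → q4

q4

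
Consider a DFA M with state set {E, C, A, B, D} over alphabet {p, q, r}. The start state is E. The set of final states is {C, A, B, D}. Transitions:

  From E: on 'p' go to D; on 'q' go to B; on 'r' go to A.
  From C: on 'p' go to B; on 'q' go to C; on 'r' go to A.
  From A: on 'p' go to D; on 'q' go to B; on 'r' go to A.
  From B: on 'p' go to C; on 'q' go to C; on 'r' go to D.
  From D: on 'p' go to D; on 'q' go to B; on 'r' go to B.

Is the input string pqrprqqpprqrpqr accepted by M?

Trace: E -p-> D -q-> B -r-> D -p-> D -r-> B -q-> C -q-> C -p-> B -p-> C -r-> A -q-> B -r-> D -p-> D -q-> B -r-> D
End state D is accepting.

Yes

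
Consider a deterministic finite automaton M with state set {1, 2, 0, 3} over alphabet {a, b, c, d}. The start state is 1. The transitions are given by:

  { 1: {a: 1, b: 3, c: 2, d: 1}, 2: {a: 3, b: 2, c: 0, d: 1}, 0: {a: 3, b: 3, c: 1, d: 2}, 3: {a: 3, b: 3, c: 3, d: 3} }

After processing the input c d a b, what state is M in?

3

1 → 2 → 1 → 1 → 3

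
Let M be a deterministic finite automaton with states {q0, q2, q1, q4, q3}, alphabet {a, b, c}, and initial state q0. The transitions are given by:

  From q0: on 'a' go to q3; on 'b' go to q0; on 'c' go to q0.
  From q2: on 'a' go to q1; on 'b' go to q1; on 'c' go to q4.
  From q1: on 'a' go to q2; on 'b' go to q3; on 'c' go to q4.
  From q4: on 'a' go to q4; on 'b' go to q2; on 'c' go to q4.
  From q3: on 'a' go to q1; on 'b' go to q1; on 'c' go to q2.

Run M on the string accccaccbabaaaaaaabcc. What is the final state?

Trace: q0 -a-> q3 -c-> q2 -c-> q4 -c-> q4 -c-> q4 -a-> q4 -c-> q4 -c-> q4 -b-> q2 -a-> q1 -b-> q3 -a-> q1 -a-> q2 -a-> q1 -a-> q2 -a-> q1 -a-> q2 -a-> q1 -b-> q3 -c-> q2 -c-> q4

q4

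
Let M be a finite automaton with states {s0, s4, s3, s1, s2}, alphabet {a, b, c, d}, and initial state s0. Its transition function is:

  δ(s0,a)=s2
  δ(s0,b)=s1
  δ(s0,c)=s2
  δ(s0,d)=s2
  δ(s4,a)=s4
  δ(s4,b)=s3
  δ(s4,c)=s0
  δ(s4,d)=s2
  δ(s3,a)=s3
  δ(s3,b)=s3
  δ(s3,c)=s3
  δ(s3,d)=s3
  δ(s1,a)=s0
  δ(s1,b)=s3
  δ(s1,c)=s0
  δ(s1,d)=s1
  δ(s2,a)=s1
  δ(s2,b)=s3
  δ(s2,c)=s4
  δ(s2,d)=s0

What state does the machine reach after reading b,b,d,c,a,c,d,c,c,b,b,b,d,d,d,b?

s3

s0 → s1 → s3 → s3 → s3 → s3 → s3 → s3 → s3 → s3 → s3 → s3 → s3 → s3 → s3 → s3 → s3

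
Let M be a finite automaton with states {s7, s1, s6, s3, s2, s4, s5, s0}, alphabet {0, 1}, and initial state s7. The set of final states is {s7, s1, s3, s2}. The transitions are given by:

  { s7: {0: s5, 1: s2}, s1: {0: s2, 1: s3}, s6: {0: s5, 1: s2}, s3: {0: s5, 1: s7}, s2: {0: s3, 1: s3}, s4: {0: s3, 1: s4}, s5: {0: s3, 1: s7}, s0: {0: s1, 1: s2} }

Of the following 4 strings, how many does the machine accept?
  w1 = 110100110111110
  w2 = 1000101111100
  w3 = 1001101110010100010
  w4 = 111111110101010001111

w1: s7 → s2 → s3 → s5 → s7 → s5 → s3 → s7 → s2 → s3 → s7 → s2 → s3 → s7 → s2 → s3  → end s3, accepted
w2: s7 → s2 → s3 → s5 → s3 → s7 → s5 → s7 → s2 → s3 → s7 → s2 → s3 → s5  → end s5, rejected
w3: s7 → s2 → s3 → s5 → s7 → s2 → s3 → s7 → s2 → s3 → s5 → s3 → s7 → s5 → s7 → s5 → s3 → s5 → s7 → s5  → end s5, rejected
w4: s7 → s2 → s3 → s7 → s2 → s3 → s7 → s2 → s3 → s5 → s7 → s5 → s7 → s5 → s7 → s5 → s3 → s5 → s7 → s2 → s3 → s7  → end s7, accepted

2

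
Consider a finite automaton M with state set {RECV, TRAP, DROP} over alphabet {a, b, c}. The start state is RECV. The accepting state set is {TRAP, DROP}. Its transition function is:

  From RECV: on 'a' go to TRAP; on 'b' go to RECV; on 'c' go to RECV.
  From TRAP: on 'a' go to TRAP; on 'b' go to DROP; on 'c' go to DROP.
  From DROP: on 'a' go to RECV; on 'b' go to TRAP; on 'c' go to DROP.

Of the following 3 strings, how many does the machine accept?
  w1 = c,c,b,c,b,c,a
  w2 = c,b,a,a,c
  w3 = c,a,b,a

w1:
  start at RECV
  read 'c': RECV → RECV
  read 'c': RECV → RECV
  read 'b': RECV → RECV
  read 'c': RECV → RECV
  read 'b': RECV → RECV
  read 'c': RECV → RECV
  read 'a': RECV → TRAP
  end TRAP, accepted
w2:
  start at RECV
  read 'c': RECV → RECV
  read 'b': RECV → RECV
  read 'a': RECV → TRAP
  read 'a': TRAP → TRAP
  read 'c': TRAP → DROP
  end DROP, accepted
w3:
  start at RECV
  read 'c': RECV → RECV
  read 'a': RECV → TRAP
  read 'b': TRAP → DROP
  read 'a': DROP → RECV
  end RECV, rejected

2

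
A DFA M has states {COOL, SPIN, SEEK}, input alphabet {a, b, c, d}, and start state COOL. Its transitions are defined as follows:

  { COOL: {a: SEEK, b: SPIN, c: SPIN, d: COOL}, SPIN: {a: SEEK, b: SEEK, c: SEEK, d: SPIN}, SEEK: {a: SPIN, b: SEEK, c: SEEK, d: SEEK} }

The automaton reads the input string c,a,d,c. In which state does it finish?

SEEK

COOL → SPIN → SEEK → SEEK → SEEK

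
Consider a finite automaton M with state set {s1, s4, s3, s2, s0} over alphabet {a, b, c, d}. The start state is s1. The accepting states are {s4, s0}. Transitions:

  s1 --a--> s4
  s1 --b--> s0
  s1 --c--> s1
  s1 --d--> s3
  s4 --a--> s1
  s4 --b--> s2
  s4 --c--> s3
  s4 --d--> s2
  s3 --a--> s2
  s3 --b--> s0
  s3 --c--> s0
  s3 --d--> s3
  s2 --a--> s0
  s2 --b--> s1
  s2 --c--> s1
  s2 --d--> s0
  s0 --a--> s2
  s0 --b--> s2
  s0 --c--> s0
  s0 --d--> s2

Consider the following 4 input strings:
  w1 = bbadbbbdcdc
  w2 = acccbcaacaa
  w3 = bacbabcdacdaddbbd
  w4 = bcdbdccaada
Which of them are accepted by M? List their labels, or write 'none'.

w4

w1: s1 → s0 → s2 → s0 → s2 → s1 → s0 → s2 → s0 → s0 → s2 → s1  → end s1, rejected
w2: s1 → s4 → s3 → s0 → s0 → s2 → s1 → s4 → s1 → s1 → s4 → s1  → end s1, rejected
w3: s1 → s0 → s2 → s1 → s0 → s2 → s1 → s1 → s3 → s2 → s1 → s3 → s2 → s0 → s2 → s1 → s0 → s2  → end s2, rejected
w4: s1 → s0 → s0 → s2 → s1 → s3 → s0 → s0 → s2 → s0 → s2 → s0  → end s0, accepted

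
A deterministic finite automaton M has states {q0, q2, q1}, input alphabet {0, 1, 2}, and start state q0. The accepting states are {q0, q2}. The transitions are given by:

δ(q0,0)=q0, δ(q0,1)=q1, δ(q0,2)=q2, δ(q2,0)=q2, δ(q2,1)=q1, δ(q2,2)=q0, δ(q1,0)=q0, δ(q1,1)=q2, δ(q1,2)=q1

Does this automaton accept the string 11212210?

Yes

q0 → q1 → q2 → q0 → q1 → q1 → q1 → q2 → q2
End state q2 is accepting.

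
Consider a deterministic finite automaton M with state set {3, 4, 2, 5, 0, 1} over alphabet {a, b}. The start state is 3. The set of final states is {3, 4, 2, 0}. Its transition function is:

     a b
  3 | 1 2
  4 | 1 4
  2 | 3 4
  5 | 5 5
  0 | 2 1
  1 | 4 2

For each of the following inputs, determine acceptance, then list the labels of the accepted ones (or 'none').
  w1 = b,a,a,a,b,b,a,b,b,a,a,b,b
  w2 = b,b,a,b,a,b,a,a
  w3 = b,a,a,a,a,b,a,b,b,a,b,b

w1, w3

w1: Trace: 3 -b-> 2 -a-> 3 -a-> 1 -a-> 4 -b-> 4 -b-> 4 -a-> 1 -b-> 2 -b-> 4 -a-> 1 -a-> 4 -b-> 4 -b-> 4  → end 4, accepted
w2: Trace: 3 -b-> 2 -b-> 4 -a-> 1 -b-> 2 -a-> 3 -b-> 2 -a-> 3 -a-> 1  → end 1, rejected
w3: Trace: 3 -b-> 2 -a-> 3 -a-> 1 -a-> 4 -a-> 1 -b-> 2 -a-> 3 -b-> 2 -b-> 4 -a-> 1 -b-> 2 -b-> 4  → end 4, accepted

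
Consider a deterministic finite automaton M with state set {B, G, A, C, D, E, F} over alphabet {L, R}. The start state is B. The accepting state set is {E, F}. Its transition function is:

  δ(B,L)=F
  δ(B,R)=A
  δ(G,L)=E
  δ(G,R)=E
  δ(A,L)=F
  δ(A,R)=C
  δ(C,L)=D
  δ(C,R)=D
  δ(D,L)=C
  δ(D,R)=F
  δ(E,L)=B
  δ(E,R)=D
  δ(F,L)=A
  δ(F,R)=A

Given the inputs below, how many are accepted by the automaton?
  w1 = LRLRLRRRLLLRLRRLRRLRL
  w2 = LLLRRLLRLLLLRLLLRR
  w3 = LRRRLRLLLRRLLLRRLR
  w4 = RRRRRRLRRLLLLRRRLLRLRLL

w1: Trace: B -L-> F -R-> A -L-> F -R-> A -L-> F -R-> A -R-> C -R-> D -L-> C -L-> D -L-> C -R-> D -L-> C -R-> D -R-> F -L-> A -R-> C -R-> D -L-> C -R-> D -L-> C  → end C, rejected
w2: Trace: B -L-> F -L-> A -L-> F -R-> A -R-> C -L-> D -L-> C -R-> D -L-> C -L-> D -L-> C -L-> D -R-> F -L-> A -L-> F -L-> A -R-> C -R-> D  → end D, rejected
w3: Trace: B -L-> F -R-> A -R-> C -R-> D -L-> C -R-> D -L-> C -L-> D -L-> C -R-> D -R-> F -L-> A -L-> F -L-> A -R-> C -R-> D -L-> C -R-> D  → end D, rejected
w4: Trace: B -R-> A -R-> C -R-> D -R-> F -R-> A -R-> C -L-> D -R-> F -R-> A -L-> F -L-> A -L-> F -L-> A -R-> C -R-> D -R-> F -L-> A -L-> F -R-> A -L-> F -R-> A -L-> F -L-> A  → end A, rejected

0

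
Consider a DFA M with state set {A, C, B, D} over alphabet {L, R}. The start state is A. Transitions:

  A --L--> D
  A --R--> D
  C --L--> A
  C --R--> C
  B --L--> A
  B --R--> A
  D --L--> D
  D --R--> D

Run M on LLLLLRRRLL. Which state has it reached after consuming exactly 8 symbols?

A → D → D → D → D → D → D → D → D
After 8 symbols: D.

D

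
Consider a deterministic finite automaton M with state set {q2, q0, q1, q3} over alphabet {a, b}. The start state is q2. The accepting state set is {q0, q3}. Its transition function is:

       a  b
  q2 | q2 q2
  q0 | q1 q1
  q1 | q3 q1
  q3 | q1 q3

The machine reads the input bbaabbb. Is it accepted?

Trace: q2 -b-> q2 -b-> q2 -a-> q2 -a-> q2 -b-> q2 -b-> q2 -b-> q2
End state q2 is not accepting.

No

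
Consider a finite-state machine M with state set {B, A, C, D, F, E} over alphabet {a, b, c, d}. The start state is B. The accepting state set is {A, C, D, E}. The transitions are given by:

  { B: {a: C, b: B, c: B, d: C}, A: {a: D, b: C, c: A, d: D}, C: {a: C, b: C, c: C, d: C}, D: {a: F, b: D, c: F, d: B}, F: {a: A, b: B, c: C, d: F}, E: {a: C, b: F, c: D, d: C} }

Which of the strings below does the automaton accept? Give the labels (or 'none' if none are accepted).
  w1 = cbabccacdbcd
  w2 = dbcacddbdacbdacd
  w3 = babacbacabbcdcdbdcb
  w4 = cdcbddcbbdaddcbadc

w1: B → B → B → C → C → C → C → C → C → C → C → C → C  → end C, accepted
w2: B → C → C → C → C → C → C → C → C → C → C → C → C → C → C → C → C  → end C, accepted
w3: B → B → C → C → C → C → C → C → C → C → C → C → C → C → C → C → C → C → C → C  → end C, accepted
w4: B → B → C → C → C → C → C → C → C → C → C → C → C → C → C → C → C → C → C  → end C, accepted

w1, w2, w3, w4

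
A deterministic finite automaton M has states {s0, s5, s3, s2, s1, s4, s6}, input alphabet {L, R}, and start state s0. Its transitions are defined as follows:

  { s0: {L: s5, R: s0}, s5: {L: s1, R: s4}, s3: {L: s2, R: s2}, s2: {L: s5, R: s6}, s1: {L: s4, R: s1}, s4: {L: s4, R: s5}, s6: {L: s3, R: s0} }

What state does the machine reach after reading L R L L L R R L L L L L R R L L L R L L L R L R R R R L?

s4

s0 → s5 → s4 → s4 → s4 → s4 → s5 → s4 → s4 → s4 → s4 → s4 → s4 → s5 → s4 → s4 → s4 → s4 → s5 → s1 → s4 → s4 → s5 → s1 → s1 → s1 → s1 → s1 → s4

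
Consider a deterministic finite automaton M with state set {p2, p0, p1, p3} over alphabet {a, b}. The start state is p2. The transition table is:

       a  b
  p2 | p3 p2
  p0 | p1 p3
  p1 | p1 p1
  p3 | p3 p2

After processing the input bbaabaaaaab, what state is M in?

p2

Trace: p2 -b-> p2 -b-> p2 -a-> p3 -a-> p3 -b-> p2 -a-> p3 -a-> p3 -a-> p3 -a-> p3 -a-> p3 -b-> p2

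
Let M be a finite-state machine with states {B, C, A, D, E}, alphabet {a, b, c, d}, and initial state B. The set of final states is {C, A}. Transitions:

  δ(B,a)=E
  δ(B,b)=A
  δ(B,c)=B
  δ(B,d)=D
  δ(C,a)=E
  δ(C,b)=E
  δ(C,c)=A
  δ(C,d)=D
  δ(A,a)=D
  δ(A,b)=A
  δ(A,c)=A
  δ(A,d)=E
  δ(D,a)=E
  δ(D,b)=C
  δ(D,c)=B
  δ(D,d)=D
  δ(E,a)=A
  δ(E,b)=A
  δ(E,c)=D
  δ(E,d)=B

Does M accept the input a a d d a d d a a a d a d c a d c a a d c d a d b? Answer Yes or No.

Yes

start at B
read 'a': B → E
read 'a': E → A
read 'd': A → E
read 'd': E → B
read 'a': B → E
read 'd': E → B
read 'd': B → D
read 'a': D → E
read 'a': E → A
read 'a': A → D
read 'd': D → D
read 'a': D → E
read 'd': E → B
read 'c': B → B
read 'a': B → E
read 'd': E → B
read 'c': B → B
read 'a': B → E
read 'a': E → A
read 'd': A → E
read 'c': E → D
read 'd': D → D
read 'a': D → E
read 'd': E → B
read 'b': B → A
End state A is accepting.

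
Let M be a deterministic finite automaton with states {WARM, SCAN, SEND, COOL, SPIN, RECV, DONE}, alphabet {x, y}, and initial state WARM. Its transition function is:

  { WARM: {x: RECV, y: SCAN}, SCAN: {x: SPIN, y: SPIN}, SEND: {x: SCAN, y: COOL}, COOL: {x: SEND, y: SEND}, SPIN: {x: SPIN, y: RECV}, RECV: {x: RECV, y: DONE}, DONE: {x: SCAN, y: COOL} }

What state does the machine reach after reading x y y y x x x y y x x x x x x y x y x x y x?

RECV

start at WARM
read 'x': WARM → RECV
read 'y': RECV → DONE
read 'y': DONE → COOL
read 'y': COOL → SEND
read 'x': SEND → SCAN
read 'x': SCAN → SPIN
read 'x': SPIN → SPIN
read 'y': SPIN → RECV
read 'y': RECV → DONE
read 'x': DONE → SCAN
read 'x': SCAN → SPIN
read 'x': SPIN → SPIN
read 'x': SPIN → SPIN
read 'x': SPIN → SPIN
read 'x': SPIN → SPIN
read 'y': SPIN → RECV
read 'x': RECV → RECV
read 'y': RECV → DONE
read 'x': DONE → SCAN
read 'x': SCAN → SPIN
read 'y': SPIN → RECV
read 'x': RECV → RECV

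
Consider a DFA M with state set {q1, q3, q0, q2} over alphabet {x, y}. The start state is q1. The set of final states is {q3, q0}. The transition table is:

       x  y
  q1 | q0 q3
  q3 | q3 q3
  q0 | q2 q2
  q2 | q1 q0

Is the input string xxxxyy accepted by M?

q1 → q0 → q2 → q1 → q0 → q2 → q0
End state q0 is accepting.

Yes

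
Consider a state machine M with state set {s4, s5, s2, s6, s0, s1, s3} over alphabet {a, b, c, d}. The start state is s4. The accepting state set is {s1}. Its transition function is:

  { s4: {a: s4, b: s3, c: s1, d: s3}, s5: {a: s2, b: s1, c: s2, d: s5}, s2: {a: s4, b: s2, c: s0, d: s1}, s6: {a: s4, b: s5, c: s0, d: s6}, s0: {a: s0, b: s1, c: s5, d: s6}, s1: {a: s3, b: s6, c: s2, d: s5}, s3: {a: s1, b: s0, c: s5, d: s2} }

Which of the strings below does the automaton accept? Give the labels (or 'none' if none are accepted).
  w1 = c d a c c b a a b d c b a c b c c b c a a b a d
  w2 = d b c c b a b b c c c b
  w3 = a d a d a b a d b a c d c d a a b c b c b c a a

w1: Trace: s4 -c-> s1 -d-> s5 -a-> s2 -c-> s0 -c-> s5 -b-> s1 -a-> s3 -a-> s1 -b-> s6 -d-> s6 -c-> s0 -b-> s1 -a-> s3 -c-> s5 -b-> s1 -c-> s2 -c-> s0 -b-> s1 -c-> s2 -a-> s4 -a-> s4 -b-> s3 -a-> s1 -d-> s5  → end s5, rejected
w2: Trace: s4 -d-> s3 -b-> s0 -c-> s5 -c-> s2 -b-> s2 -a-> s4 -b-> s3 -b-> s0 -c-> s5 -c-> s2 -c-> s0 -b-> s1  → end s1, accepted
w3: Trace: s4 -a-> s4 -d-> s3 -a-> s1 -d-> s5 -a-> s2 -b-> s2 -a-> s4 -d-> s3 -b-> s0 -a-> s0 -c-> s5 -d-> s5 -c-> s2 -d-> s1 -a-> s3 -a-> s1 -b-> s6 -c-> s0 -b-> s1 -c-> s2 -b-> s2 -c-> s0 -a-> s0 -a-> s0  → end s0, rejected

w2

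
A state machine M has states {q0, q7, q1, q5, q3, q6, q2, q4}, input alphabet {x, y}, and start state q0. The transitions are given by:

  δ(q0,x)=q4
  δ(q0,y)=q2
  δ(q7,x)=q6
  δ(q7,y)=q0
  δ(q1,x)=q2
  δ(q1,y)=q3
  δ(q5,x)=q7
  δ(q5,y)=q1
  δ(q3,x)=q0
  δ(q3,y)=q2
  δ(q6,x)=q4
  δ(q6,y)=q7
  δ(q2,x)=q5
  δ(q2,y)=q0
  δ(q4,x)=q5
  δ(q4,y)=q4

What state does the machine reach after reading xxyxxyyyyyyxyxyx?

start at q0
read 'x': q0 → q4
read 'x': q4 → q5
read 'y': q5 → q1
read 'x': q1 → q2
read 'x': q2 → q5
read 'y': q5 → q1
read 'y': q1 → q3
read 'y': q3 → q2
read 'y': q2 → q0
read 'y': q0 → q2
read 'y': q2 → q0
read 'x': q0 → q4
read 'y': q4 → q4
read 'x': q4 → q5
read 'y': q5 → q1
read 'x': q1 → q2

q2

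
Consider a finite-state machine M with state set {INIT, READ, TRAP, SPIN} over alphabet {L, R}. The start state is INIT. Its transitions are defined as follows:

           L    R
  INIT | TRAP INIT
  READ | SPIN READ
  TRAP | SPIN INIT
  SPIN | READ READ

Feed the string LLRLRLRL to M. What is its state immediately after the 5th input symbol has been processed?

start at INIT
read 'L': INIT → TRAP
read 'L': TRAP → SPIN
read 'R': SPIN → READ
read 'L': READ → SPIN
read 'R': SPIN → READ
After 5 symbols: READ.

READ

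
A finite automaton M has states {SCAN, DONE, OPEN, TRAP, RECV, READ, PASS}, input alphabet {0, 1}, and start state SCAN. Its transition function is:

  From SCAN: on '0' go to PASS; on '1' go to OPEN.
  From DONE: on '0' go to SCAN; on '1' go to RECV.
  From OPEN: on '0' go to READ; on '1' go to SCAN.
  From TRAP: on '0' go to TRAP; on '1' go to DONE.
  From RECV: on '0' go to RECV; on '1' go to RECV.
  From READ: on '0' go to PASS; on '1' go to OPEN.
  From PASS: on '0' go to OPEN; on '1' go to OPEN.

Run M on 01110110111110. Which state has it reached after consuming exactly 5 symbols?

start at SCAN
read '0': SCAN → PASS
read '1': PASS → OPEN
read '1': OPEN → SCAN
read '1': SCAN → OPEN
read '0': OPEN → READ
After 5 symbols: READ.

READ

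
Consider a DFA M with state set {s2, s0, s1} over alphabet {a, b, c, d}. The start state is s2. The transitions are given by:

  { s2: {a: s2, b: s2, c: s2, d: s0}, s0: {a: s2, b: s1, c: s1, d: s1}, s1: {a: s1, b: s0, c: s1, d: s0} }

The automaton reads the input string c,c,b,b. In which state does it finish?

start at s2
read 'c': s2 → s2
read 'c': s2 → s2
read 'b': s2 → s2
read 'b': s2 → s2

s2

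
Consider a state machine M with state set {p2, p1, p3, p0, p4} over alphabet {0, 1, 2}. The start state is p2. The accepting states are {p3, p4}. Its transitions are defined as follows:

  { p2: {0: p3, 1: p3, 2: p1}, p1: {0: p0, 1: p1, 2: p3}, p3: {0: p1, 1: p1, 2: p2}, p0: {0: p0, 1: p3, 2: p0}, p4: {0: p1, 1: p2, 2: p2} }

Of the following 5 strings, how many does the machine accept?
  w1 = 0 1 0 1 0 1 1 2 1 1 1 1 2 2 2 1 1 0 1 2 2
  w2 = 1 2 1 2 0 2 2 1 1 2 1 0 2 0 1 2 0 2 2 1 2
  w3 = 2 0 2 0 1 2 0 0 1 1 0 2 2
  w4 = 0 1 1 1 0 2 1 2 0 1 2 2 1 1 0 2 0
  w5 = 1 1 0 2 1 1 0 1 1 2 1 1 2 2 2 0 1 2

w1: p2 → p3 → p1 → p0 → p3 → p1 → p1 → p1 → p3 → p1 → p1 → p1 → p1 → p3 → p2 → p1 → p1 → p1 → p0 → p3 → p2 → p1  → end p1, rejected
w2: p2 → p3 → p2 → p3 → p2 → p3 → p2 → p1 → p1 → p1 → p3 → p1 → p0 → p0 → p0 → p3 → p2 → p3 → p2 → p1 → p1 → p3  → end p3, accepted
w3: p2 → p1 → p0 → p0 → p0 → p3 → p2 → p3 → p1 → p1 → p1 → p0 → p0 → p0  → end p0, rejected
w4: p2 → p3 → p1 → p1 → p1 → p0 → p0 → p3 → p2 → p3 → p1 → p3 → p2 → p3 → p1 → p0 → p0 → p0  → end p0, rejected
w5: p2 → p3 → p1 → p0 → p0 → p3 → p1 → p0 → p3 → p1 → p3 → p1 → p1 → p3 → p2 → p1 → p0 → p3 → p2  → end p2, rejected

1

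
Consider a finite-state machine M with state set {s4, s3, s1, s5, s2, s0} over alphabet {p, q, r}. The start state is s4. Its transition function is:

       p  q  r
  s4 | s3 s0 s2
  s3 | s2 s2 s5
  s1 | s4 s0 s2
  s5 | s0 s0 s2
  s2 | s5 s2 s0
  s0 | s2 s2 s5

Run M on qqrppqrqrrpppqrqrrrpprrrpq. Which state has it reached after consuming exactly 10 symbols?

s2

start at s4
read 'q': s4 → s0
read 'q': s0 → s2
read 'r': s2 → s0
read 'p': s0 → s2
read 'p': s2 → s5
read 'q': s5 → s0
read 'r': s0 → s5
read 'q': s5 → s0
read 'r': s0 → s5
read 'r': s5 → s2
After 10 symbols: s2.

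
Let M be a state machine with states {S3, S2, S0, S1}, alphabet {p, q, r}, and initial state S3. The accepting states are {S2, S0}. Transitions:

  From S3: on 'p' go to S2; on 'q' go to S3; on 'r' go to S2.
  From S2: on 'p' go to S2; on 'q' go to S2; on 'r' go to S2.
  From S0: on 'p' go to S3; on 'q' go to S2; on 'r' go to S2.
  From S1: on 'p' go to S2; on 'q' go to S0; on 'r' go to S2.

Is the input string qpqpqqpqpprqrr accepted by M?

Yes

start at S3
read 'q': S3 → S3
read 'p': S3 → S2
read 'q': S2 → S2
read 'p': S2 → S2
read 'q': S2 → S2
read 'q': S2 → S2
read 'p': S2 → S2
read 'q': S2 → S2
read 'p': S2 → S2
read 'p': S2 → S2
read 'r': S2 → S2
read 'q': S2 → S2
read 'r': S2 → S2
read 'r': S2 → S2
End state S2 is accepting.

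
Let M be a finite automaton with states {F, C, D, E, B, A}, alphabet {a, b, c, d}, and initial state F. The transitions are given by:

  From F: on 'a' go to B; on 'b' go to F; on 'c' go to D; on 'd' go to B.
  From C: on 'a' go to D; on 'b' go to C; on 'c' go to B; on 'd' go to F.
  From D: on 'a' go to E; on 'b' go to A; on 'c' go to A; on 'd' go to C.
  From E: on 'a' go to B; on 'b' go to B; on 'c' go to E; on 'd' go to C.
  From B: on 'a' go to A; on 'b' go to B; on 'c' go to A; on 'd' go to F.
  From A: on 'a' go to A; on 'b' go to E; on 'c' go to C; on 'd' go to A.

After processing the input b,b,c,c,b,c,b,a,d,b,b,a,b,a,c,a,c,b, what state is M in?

C

F → F → F → D → A → E → E → B → A → A → E → B → A → E → B → A → A → C → C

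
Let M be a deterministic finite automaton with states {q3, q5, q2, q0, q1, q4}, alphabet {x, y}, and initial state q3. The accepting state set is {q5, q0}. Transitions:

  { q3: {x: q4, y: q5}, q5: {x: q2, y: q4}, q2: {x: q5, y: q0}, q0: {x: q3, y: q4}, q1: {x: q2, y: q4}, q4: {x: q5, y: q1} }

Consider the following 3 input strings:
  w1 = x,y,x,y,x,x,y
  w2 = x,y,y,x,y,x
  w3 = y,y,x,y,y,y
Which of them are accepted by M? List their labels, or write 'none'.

w1: Trace: q3 -x-> q4 -y-> q1 -x-> q2 -y-> q0 -x-> q3 -x-> q4 -y-> q1  → end q1, rejected
w2: Trace: q3 -x-> q4 -y-> q1 -y-> q4 -x-> q5 -y-> q4 -x-> q5  → end q5, accepted
w3: Trace: q3 -y-> q5 -y-> q4 -x-> q5 -y-> q4 -y-> q1 -y-> q4  → end q4, rejected

w2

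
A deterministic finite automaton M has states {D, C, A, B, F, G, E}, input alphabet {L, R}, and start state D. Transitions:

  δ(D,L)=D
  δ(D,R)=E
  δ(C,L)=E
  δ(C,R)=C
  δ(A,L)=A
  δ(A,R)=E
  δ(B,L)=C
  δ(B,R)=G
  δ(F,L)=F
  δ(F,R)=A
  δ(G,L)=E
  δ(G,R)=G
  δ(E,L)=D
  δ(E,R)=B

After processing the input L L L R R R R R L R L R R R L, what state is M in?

Trace: D -L-> D -L-> D -L-> D -R-> E -R-> B -R-> G -R-> G -R-> G -L-> E -R-> B -L-> C -R-> C -R-> C -R-> C -L-> E

E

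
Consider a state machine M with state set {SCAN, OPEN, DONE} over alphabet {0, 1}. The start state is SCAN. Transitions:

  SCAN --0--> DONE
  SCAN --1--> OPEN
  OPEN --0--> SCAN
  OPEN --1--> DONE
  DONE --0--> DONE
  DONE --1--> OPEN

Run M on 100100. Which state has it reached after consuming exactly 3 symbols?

start at SCAN
read '1': SCAN → OPEN
read '0': OPEN → SCAN
read '0': SCAN → DONE
After 3 symbols: DONE.

DONE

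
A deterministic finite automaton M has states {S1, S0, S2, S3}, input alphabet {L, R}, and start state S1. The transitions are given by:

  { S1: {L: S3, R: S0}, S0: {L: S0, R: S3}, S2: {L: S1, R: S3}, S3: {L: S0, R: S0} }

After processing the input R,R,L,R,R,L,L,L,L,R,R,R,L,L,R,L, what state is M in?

S0

S1 → S0 → S3 → S0 → S3 → S0 → S0 → S0 → S0 → S0 → S3 → S0 → S3 → S0 → S0 → S3 → S0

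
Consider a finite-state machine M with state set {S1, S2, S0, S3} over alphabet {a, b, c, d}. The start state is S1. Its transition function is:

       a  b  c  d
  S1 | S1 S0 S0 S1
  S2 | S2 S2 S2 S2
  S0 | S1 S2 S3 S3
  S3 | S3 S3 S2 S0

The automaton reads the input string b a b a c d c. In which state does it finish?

S1 → S0 → S1 → S0 → S1 → S0 → S3 → S2

S2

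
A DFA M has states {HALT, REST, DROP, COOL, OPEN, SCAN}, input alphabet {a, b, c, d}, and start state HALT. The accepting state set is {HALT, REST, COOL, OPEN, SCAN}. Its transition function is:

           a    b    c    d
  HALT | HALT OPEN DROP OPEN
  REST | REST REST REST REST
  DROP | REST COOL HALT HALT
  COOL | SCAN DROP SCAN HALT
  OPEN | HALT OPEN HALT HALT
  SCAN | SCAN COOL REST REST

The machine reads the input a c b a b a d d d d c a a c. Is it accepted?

Yes

HALT → HALT → DROP → COOL → SCAN → COOL → SCAN → REST → REST → REST → REST → REST → REST → REST → REST
End state REST is accepting.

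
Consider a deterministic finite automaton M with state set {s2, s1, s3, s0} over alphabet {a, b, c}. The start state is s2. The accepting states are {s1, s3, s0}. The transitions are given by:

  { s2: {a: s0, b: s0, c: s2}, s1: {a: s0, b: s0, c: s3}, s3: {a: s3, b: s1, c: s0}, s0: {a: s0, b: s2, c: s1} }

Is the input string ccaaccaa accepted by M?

start at s2
read 'c': s2 → s2
read 'c': s2 → s2
read 'a': s2 → s0
read 'a': s0 → s0
read 'c': s0 → s1
read 'c': s1 → s3
read 'a': s3 → s3
read 'a': s3 → s3
End state s3 is accepting.

Yes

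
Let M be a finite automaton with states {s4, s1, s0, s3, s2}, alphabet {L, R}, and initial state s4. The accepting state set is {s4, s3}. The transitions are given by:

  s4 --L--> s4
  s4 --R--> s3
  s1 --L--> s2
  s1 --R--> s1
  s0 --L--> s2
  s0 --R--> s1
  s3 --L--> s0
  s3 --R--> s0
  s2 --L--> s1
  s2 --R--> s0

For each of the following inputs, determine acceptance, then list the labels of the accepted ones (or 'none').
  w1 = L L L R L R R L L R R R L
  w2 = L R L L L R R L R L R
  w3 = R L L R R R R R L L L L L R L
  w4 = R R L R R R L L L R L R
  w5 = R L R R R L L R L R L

none

w1: Trace: s4 -L-> s4 -L-> s4 -L-> s4 -R-> s3 -L-> s0 -R-> s1 -R-> s1 -L-> s2 -L-> s1 -R-> s1 -R-> s1 -R-> s1 -L-> s2  → end s2, rejected
w2: Trace: s4 -L-> s4 -R-> s3 -L-> s0 -L-> s2 -L-> s1 -R-> s1 -R-> s1 -L-> s2 -R-> s0 -L-> s2 -R-> s0  → end s0, rejected
w3: Trace: s4 -R-> s3 -L-> s0 -L-> s2 -R-> s0 -R-> s1 -R-> s1 -R-> s1 -R-> s1 -L-> s2 -L-> s1 -L-> s2 -L-> s1 -L-> s2 -R-> s0 -L-> s2  → end s2, rejected
w4: Trace: s4 -R-> s3 -R-> s0 -L-> s2 -R-> s0 -R-> s1 -R-> s1 -L-> s2 -L-> s1 -L-> s2 -R-> s0 -L-> s2 -R-> s0  → end s0, rejected
w5: Trace: s4 -R-> s3 -L-> s0 -R-> s1 -R-> s1 -R-> s1 -L-> s2 -L-> s1 -R-> s1 -L-> s2 -R-> s0 -L-> s2  → end s2, rejected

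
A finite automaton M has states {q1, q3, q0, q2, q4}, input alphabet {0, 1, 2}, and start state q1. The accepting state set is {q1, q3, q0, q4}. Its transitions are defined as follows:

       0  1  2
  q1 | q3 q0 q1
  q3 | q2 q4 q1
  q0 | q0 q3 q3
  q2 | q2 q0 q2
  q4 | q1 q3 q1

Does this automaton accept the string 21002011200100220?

Yes

start at q1
read '2': q1 → q1
read '1': q1 → q0
read '0': q0 → q0
read '0': q0 → q0
read '2': q0 → q3
read '0': q3 → q2
read '1': q2 → q0
read '1': q0 → q3
read '2': q3 → q1
read '0': q1 → q3
read '0': q3 → q2
read '1': q2 → q0
read '0': q0 → q0
read '0': q0 → q0
read '2': q0 → q3
read '2': q3 → q1
read '0': q1 → q3
End state q3 is accepting.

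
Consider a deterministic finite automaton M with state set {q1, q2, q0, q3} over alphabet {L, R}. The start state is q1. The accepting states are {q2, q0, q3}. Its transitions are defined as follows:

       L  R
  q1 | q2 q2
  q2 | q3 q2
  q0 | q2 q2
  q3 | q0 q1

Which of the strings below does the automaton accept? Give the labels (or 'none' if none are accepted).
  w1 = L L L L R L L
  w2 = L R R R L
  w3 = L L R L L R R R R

w1, w2, w3

w1:
  start at q1
  read 'L': q1 → q2
  read 'L': q2 → q3
  read 'L': q3 → q0
  read 'L': q0 → q2
  read 'R': q2 → q2
  read 'L': q2 → q3
  read 'L': q3 → q0
  end q0, accepted
w2:
  start at q1
  read 'L': q1 → q2
  read 'R': q2 → q2
  read 'R': q2 → q2
  read 'R': q2 → q2
  read 'L': q2 → q3
  end q3, accepted
w3:
  start at q1
  read 'L': q1 → q2
  read 'L': q2 → q3
  read 'R': q3 → q1
  read 'L': q1 → q2
  read 'L': q2 → q3
  read 'R': q3 → q1
  read 'R': q1 → q2
  read 'R': q2 → q2
  read 'R': q2 → q2
  end q2, accepted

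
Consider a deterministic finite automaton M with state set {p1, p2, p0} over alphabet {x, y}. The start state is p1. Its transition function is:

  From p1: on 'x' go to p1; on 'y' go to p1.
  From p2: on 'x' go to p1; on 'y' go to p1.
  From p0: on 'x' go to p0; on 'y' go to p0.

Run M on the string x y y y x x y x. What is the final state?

p1 → p1 → p1 → p1 → p1 → p1 → p1 → p1 → p1

p1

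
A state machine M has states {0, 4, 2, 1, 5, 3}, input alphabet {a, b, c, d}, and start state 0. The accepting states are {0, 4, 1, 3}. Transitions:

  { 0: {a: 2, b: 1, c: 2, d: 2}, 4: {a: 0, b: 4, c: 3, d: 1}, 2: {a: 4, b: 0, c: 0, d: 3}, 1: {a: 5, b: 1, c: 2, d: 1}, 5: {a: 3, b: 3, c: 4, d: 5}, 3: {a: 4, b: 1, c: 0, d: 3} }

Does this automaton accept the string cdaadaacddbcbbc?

No

Trace: 0 -c-> 2 -d-> 3 -a-> 4 -a-> 0 -d-> 2 -a-> 4 -a-> 0 -c-> 2 -d-> 3 -d-> 3 -b-> 1 -c-> 2 -b-> 0 -b-> 1 -c-> 2
End state 2 is not accepting.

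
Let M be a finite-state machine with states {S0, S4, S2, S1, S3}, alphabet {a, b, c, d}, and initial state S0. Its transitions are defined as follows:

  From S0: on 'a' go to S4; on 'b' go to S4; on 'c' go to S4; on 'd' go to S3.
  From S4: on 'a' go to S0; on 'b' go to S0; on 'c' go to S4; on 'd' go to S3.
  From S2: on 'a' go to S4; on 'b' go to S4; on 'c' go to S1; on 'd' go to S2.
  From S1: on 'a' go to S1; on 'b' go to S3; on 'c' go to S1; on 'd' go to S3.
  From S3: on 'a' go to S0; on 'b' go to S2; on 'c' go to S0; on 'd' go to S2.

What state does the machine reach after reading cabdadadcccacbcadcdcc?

S4

Trace: S0 -c-> S4 -a-> S0 -b-> S4 -d-> S3 -a-> S0 -d-> S3 -a-> S0 -d-> S3 -c-> S0 -c-> S4 -c-> S4 -a-> S0 -c-> S4 -b-> S0 -c-> S4 -a-> S0 -d-> S3 -c-> S0 -d-> S3 -c-> S0 -c-> S4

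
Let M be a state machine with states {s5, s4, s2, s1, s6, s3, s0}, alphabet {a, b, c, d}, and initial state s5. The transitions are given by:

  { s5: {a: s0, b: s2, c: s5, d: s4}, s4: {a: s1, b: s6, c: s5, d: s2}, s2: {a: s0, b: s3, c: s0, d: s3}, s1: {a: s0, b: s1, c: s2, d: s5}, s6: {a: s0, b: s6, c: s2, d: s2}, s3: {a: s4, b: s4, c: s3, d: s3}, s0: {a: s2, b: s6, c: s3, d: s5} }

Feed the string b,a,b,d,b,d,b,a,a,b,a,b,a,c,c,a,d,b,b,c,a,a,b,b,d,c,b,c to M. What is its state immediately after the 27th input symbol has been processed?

s5 → s2 → s0 → s6 → s2 → s3 → s3 → s4 → s1 → s0 → s6 → s0 → s6 → s0 → s3 → s3 → s4 → s2 → s3 → s4 → s5 → s0 → s2 → s3 → s4 → s2 → s0 → s6
After 27 symbols: s6.

s6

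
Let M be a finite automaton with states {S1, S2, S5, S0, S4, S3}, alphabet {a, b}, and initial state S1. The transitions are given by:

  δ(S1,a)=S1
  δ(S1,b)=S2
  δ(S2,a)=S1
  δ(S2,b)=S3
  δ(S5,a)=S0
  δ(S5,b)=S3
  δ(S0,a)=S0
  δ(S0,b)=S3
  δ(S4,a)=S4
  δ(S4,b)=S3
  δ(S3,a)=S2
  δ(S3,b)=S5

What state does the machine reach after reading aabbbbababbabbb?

S3

Trace: S1 -a-> S1 -a-> S1 -b-> S2 -b-> S3 -b-> S5 -b-> S3 -a-> S2 -b-> S3 -a-> S2 -b-> S3 -b-> S5 -a-> S0 -b-> S3 -b-> S5 -b-> S3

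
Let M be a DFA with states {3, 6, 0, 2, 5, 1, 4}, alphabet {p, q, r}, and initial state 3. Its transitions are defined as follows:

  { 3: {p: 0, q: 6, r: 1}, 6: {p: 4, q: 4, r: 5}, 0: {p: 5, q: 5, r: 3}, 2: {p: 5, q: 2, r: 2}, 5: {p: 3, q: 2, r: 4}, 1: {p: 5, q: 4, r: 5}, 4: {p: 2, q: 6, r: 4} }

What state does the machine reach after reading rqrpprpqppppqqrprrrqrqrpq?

3 → 1 → 4 → 4 → 2 → 5 → 4 → 2 → 2 → 5 → 3 → 0 → 5 → 2 → 2 → 2 → 5 → 4 → 4 → 4 → 6 → 5 → 2 → 2 → 5 → 2

2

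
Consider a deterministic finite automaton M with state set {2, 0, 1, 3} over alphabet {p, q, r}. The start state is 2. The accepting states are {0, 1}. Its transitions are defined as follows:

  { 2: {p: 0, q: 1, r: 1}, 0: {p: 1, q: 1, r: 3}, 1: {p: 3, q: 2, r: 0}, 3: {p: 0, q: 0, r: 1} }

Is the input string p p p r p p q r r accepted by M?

No

start at 2
read 'p': 2 → 0
read 'p': 0 → 1
read 'p': 1 → 3
read 'r': 3 → 1
read 'p': 1 → 3
read 'p': 3 → 0
read 'q': 0 → 1
read 'r': 1 → 0
read 'r': 0 → 3
End state 3 is not accepting.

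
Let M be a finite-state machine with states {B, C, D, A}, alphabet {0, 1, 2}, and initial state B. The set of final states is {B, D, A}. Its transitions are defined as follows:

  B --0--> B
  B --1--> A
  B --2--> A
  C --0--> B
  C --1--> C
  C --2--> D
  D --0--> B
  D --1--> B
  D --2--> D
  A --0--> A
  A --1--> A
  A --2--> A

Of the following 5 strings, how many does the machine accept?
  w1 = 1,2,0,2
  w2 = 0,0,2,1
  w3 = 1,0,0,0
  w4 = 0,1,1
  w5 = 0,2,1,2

w1: B → A → A → A → A  → end A, accepted
w2: B → B → B → A → A  → end A, accepted
w3: B → A → A → A → A  → end A, accepted
w4: B → B → A → A  → end A, accepted
w5: B → B → A → A → A  → end A, accepted

5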